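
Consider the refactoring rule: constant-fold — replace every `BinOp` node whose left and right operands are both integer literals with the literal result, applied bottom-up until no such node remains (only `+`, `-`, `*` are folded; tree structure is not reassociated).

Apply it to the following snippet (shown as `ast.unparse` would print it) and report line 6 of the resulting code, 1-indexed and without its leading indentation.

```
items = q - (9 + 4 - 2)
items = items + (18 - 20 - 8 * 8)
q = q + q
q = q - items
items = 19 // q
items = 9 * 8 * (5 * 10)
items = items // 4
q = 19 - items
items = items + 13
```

items = 3600

Transformed code:
items = q - 11
items = items + -66
q = q + q
q = q - items
items = 19 // q
items = 3600
items = items // 4
q = 19 - items
items = items + 13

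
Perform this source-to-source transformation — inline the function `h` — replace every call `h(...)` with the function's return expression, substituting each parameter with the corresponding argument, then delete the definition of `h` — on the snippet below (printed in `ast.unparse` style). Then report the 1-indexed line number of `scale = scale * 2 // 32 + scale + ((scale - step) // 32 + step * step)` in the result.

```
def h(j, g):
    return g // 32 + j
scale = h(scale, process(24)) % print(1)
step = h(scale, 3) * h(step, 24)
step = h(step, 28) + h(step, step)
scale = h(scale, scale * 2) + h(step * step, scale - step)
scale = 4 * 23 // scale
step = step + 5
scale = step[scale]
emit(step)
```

Transformed code:
scale = (process(24) // 32 + scale) % print(1)
step = (3 // 32 + scale) * (24 // 32 + step)
step = 28 // 32 + step + (step // 32 + step)
scale = scale * 2 // 32 + scale + ((scale - step) // 32 + step * step)
scale = 4 * 23 // scale
step = step + 5
scale = step[scale]
emit(step)

4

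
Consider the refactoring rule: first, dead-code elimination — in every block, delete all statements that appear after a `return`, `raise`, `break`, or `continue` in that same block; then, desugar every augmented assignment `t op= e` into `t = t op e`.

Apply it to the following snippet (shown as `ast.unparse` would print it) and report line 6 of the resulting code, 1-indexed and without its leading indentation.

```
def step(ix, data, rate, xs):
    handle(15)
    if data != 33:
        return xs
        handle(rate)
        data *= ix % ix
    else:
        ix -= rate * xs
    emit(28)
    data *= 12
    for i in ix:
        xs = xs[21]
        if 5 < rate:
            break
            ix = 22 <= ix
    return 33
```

ix = ix - rate * xs

Transformed code:
def step(ix, data, rate, xs):
    handle(15)
    if data != 33:
        return xs
    else:
        ix = ix - rate * xs
    emit(28)
    data = data * 12
    for i in ix:
        xs = xs[21]
        if 5 < rate:
            break
    return 33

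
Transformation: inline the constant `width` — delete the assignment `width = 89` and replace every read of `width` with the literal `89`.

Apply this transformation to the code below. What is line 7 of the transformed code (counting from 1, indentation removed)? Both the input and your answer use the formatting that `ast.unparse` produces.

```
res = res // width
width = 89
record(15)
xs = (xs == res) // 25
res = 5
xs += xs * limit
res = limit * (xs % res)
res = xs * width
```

res = xs * 89

Transformed code:
res = res // 89
record(15)
xs = (xs == res) // 25
res = 5
xs += xs * limit
res = limit * (xs % res)
res = xs * 89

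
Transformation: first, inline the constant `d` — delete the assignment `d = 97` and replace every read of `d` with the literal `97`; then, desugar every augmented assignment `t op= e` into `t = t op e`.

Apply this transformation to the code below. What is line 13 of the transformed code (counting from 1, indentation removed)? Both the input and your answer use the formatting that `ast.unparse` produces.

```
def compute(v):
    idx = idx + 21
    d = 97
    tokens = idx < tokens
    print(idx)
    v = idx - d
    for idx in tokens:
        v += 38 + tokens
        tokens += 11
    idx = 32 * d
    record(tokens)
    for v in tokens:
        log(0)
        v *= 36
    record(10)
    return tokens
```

Transformed code:
def compute(v):
    idx = idx + 21
    tokens = idx < tokens
    print(idx)
    v = idx - 97
    for idx in tokens:
        v = v + (38 + tokens)
        tokens = tokens + 11
    idx = 32 * 97
    record(tokens)
    for v in tokens:
        log(0)
        v = v * 36
    record(10)
    return tokens

v = v * 36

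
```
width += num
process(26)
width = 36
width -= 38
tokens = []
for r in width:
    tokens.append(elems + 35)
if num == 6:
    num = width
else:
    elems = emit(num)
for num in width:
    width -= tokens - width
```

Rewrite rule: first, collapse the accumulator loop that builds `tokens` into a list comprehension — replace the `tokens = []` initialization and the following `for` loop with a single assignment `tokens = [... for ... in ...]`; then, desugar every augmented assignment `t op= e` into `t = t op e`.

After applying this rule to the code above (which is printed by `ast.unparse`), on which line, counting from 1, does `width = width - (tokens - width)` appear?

11

Transformed code:
width = width + num
process(26)
width = 36
width = width - 38
tokens = [elems + 35 for r in width]
if num == 6:
    num = width
else:
    elems = emit(num)
for num in width:
    width = width - (tokens - width)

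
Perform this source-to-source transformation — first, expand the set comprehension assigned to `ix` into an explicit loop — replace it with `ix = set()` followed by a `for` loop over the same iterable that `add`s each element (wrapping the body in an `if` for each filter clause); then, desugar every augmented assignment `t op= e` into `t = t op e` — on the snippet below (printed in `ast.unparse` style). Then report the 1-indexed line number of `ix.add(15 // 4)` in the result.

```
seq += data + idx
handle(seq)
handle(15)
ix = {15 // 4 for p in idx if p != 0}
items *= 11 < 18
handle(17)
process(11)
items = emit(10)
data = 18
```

7

Transformed code:
seq = seq + (data + idx)
handle(seq)
handle(15)
ix = set()
for p in idx:
    if p != 0:
        ix.add(15 // 4)
items = items * (11 < 18)
handle(17)
process(11)
items = emit(10)
data = 18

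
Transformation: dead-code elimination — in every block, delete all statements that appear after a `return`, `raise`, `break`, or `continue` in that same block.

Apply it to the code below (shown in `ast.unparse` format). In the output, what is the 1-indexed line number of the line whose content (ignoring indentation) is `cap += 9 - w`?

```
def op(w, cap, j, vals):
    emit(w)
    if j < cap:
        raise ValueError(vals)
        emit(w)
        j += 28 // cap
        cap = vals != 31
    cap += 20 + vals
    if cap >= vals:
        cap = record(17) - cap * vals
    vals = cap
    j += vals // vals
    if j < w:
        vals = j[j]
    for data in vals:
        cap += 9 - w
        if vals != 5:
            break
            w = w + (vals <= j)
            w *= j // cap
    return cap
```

Transformed code:
def op(w, cap, j, vals):
    emit(w)
    if j < cap:
        raise ValueError(vals)
    cap += 20 + vals
    if cap >= vals:
        cap = record(17) - cap * vals
    vals = cap
    j += vals // vals
    if j < w:
        vals = j[j]
    for data in vals:
        cap += 9 - w
        if vals != 5:
            break
    return cap

13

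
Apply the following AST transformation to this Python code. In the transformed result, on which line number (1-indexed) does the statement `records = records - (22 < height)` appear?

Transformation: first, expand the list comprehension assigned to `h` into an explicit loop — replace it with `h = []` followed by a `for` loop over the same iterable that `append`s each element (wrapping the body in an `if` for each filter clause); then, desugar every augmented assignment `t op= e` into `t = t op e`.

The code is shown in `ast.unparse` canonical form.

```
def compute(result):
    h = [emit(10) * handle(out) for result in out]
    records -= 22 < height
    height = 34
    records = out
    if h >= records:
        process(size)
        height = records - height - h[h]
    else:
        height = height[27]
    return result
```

5

Transformed code:
def compute(result):
    h = []
    for result in out:
        h.append(emit(10) * handle(out))
    records = records - (22 < height)
    height = 34
    records = out
    if h >= records:
        process(size)
        height = records - height - h[h]
    else:
        height = height[27]
    return result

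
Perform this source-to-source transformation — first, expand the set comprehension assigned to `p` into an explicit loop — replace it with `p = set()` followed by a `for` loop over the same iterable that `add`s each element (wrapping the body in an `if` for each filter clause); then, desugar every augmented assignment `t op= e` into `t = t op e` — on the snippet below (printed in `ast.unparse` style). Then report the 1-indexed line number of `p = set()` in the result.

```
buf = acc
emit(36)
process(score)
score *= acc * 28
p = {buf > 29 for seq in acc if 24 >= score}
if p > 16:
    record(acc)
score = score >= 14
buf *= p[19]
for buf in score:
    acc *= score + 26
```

5

Transformed code:
buf = acc
emit(36)
process(score)
score = score * (acc * 28)
p = set()
for seq in acc:
    if 24 >= score:
        p.add(buf > 29)
if p > 16:
    record(acc)
score = score >= 14
buf = buf * p[19]
for buf in score:
    acc = acc * (score + 26)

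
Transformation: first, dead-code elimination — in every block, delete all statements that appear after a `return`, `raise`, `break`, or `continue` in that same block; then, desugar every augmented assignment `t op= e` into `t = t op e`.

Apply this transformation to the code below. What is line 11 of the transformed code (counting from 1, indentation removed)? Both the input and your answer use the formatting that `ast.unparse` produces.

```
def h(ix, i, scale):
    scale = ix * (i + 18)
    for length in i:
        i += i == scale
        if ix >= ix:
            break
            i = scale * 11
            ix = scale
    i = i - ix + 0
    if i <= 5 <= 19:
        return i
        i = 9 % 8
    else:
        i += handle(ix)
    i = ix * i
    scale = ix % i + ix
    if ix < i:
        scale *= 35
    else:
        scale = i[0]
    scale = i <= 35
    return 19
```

Transformed code:
def h(ix, i, scale):
    scale = ix * (i + 18)
    for length in i:
        i = i + (i == scale)
        if ix >= ix:
            break
    i = i - ix + 0
    if i <= 5 <= 19:
        return i
    else:
        i = i + handle(ix)
    i = ix * i
    scale = ix % i + ix
    if ix < i:
        scale = scale * 35
    else:
        scale = i[0]
    scale = i <= 35
    return 19

i = i + handle(ix)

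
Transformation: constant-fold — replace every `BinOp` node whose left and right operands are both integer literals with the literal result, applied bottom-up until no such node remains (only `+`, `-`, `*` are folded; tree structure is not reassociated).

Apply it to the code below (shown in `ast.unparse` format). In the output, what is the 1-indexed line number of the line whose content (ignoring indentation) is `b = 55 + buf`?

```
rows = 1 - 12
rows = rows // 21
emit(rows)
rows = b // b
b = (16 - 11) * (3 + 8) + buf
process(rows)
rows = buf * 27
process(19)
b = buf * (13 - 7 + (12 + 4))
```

Transformed code:
rows = -11
rows = rows // 21
emit(rows)
rows = b // b
b = 55 + buf
process(rows)
rows = buf * 27
process(19)
b = buf * 22

5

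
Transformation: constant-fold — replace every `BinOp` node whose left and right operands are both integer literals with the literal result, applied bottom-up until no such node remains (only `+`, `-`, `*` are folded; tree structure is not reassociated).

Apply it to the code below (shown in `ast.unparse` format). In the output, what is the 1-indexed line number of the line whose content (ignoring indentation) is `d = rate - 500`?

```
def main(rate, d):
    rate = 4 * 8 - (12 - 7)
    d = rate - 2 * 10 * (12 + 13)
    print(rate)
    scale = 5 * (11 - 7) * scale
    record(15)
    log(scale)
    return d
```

3

Transformed code:
def main(rate, d):
    rate = 27
    d = rate - 500
    print(rate)
    scale = 20 * scale
    record(15)
    log(scale)
    return d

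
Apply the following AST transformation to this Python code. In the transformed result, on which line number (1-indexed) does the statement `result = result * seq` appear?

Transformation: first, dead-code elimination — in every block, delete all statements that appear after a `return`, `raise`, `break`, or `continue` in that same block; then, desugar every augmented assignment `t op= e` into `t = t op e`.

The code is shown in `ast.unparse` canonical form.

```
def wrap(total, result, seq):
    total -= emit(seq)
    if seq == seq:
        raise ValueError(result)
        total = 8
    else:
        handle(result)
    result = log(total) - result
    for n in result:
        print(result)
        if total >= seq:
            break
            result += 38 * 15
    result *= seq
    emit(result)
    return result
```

12

Transformed code:
def wrap(total, result, seq):
    total = total - emit(seq)
    if seq == seq:
        raise ValueError(result)
    else:
        handle(result)
    result = log(total) - result
    for n in result:
        print(result)
        if total >= seq:
            break
    result = result * seq
    emit(result)
    return result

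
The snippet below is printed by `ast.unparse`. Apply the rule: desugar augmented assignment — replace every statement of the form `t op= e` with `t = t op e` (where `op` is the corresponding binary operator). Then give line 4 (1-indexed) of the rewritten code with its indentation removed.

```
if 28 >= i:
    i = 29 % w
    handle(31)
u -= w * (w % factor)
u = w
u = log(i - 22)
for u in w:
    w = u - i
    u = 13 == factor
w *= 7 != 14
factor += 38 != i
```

Transformed code:
if 28 >= i:
    i = 29 % w
    handle(31)
u = u - w * (w % factor)
u = w
u = log(i - 22)
for u in w:
    w = u - i
    u = 13 == factor
w = w * (7 != 14)
factor = factor + (38 != i)

u = u - w * (w % factor)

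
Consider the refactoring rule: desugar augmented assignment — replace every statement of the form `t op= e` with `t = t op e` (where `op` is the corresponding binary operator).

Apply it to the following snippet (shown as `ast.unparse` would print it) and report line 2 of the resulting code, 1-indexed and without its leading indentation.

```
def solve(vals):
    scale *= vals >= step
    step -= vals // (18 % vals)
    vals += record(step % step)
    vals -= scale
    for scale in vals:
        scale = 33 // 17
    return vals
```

Transformed code:
def solve(vals):
    scale = scale * (vals >= step)
    step = step - vals // (18 % vals)
    vals = vals + record(step % step)
    vals = vals - scale
    for scale in vals:
        scale = 33 // 17
    return vals

scale = scale * (vals >= step)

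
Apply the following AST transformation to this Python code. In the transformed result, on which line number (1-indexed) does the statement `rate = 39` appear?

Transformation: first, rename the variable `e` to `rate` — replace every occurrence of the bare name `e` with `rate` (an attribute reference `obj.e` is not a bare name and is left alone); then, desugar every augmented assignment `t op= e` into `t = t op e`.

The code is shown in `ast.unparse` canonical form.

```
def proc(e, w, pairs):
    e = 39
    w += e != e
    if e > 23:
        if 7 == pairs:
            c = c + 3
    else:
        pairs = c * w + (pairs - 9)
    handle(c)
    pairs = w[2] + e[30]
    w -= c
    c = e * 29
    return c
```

Transformed code:
def proc(rate, w, pairs):
    rate = 39
    w = w + (rate != rate)
    if rate > 23:
        if 7 == pairs:
            c = c + 3
    else:
        pairs = c * w + (pairs - 9)
    handle(c)
    pairs = w[2] + rate[30]
    w = w - c
    c = rate * 29
    return c

2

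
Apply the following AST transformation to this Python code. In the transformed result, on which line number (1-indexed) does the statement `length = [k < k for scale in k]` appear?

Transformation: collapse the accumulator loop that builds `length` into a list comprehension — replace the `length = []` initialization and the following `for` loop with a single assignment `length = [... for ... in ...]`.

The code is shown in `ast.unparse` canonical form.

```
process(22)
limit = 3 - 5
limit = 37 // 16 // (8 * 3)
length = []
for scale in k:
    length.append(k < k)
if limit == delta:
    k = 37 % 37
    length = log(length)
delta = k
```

4

Transformed code:
process(22)
limit = 3 - 5
limit = 37 // 16 // (8 * 3)
length = [k < k for scale in k]
if limit == delta:
    k = 37 % 37
    length = log(length)
delta = k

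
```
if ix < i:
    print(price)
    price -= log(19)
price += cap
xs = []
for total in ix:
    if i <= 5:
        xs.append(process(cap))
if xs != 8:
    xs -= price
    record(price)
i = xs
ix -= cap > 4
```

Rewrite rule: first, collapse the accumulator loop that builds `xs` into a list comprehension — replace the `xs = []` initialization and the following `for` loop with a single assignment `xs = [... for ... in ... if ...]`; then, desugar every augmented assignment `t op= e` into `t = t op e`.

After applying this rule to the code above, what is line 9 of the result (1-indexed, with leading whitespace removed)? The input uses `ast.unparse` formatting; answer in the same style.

Transformed code:
if ix < i:
    print(price)
    price = price - log(19)
price = price + cap
xs = [process(cap) for total in ix if i <= 5]
if xs != 8:
    xs = xs - price
    record(price)
i = xs
ix = ix - (cap > 4)

i = xs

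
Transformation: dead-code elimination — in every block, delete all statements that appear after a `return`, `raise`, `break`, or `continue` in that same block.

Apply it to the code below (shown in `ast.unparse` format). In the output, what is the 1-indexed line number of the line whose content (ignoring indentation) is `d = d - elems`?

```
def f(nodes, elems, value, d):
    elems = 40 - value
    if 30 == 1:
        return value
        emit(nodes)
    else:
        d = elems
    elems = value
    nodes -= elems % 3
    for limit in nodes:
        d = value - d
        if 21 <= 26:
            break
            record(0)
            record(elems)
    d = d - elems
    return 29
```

Transformed code:
def f(nodes, elems, value, d):
    elems = 40 - value
    if 30 == 1:
        return value
    else:
        d = elems
    elems = value
    nodes -= elems % 3
    for limit in nodes:
        d = value - d
        if 21 <= 26:
            break
    d = d - elems
    return 29

13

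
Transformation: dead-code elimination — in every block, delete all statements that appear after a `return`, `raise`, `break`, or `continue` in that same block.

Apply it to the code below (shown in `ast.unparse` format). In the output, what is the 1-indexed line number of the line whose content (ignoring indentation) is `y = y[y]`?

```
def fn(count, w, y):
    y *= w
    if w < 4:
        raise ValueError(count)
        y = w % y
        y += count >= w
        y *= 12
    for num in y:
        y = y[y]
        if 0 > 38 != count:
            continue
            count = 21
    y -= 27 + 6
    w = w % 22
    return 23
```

6

Transformed code:
def fn(count, w, y):
    y *= w
    if w < 4:
        raise ValueError(count)
    for num in y:
        y = y[y]
        if 0 > 38 != count:
            continue
    y -= 27 + 6
    w = w % 22
    return 23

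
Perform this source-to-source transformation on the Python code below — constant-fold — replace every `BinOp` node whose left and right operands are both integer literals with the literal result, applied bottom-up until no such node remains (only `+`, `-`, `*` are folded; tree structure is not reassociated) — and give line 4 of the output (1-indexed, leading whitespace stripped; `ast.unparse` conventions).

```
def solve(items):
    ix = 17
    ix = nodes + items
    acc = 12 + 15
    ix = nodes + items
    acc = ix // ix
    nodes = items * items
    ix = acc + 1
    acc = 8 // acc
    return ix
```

Transformed code:
def solve(items):
    ix = 17
    ix = nodes + items
    acc = 27
    ix = nodes + items
    acc = ix // ix
    nodes = items * items
    ix = acc + 1
    acc = 8 // acc
    return ix

acc = 27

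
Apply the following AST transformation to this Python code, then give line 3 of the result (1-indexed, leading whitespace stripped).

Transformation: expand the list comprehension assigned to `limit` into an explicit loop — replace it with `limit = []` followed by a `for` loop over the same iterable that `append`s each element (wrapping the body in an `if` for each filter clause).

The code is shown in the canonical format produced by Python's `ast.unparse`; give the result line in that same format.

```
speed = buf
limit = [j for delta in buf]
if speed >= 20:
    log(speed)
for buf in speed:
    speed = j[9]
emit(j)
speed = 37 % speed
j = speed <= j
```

for delta in buf:

Transformed code:
speed = buf
limit = []
for delta in buf:
    limit.append(j)
if speed >= 20:
    log(speed)
for buf in speed:
    speed = j[9]
emit(j)
speed = 37 % speed
j = speed <= j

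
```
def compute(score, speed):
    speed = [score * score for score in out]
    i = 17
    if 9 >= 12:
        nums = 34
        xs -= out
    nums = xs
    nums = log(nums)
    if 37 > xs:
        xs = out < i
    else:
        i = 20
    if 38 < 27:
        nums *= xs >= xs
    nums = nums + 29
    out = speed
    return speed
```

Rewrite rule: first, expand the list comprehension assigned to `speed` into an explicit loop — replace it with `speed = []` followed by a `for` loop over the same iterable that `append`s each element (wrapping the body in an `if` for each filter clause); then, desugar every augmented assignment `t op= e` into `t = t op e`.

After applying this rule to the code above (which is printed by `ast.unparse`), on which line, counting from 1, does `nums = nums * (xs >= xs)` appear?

16

Transformed code:
def compute(score, speed):
    speed = []
    for score in out:
        speed.append(score * score)
    i = 17
    if 9 >= 12:
        nums = 34
        xs = xs - out
    nums = xs
    nums = log(nums)
    if 37 > xs:
        xs = out < i
    else:
        i = 20
    if 38 < 27:
        nums = nums * (xs >= xs)
    nums = nums + 29
    out = speed
    return speed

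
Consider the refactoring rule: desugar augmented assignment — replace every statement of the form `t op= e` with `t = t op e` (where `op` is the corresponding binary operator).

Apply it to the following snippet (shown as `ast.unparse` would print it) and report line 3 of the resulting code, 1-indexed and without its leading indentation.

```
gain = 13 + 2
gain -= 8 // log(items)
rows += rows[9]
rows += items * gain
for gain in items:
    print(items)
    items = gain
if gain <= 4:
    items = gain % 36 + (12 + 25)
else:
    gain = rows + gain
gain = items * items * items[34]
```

rows = rows + rows[9]

Transformed code:
gain = 13 + 2
gain = gain - 8 // log(items)
rows = rows + rows[9]
rows = rows + items * gain
for gain in items:
    print(items)
    items = gain
if gain <= 4:
    items = gain % 36 + (12 + 25)
else:
    gain = rows + gain
gain = items * items * items[34]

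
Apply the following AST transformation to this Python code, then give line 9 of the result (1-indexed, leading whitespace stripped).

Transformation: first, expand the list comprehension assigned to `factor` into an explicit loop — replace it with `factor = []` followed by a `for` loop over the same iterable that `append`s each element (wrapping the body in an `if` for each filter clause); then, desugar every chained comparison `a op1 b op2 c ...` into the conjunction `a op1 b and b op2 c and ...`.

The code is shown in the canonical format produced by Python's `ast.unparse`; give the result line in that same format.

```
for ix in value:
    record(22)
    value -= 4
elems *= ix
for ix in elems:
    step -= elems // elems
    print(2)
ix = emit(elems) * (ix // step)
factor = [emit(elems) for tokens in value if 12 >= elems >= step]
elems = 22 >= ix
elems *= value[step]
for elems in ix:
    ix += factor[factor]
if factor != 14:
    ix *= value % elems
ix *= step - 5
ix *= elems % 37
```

Transformed code:
for ix in value:
    record(22)
    value -= 4
elems *= ix
for ix in elems:
    step -= elems // elems
    print(2)
ix = emit(elems) * (ix // step)
factor = []
for tokens in value:
    if 12 >= elems and elems >= step:
        factor.append(emit(elems))
elems = 22 >= ix
elems *= value[step]
for elems in ix:
    ix += factor[factor]
if factor != 14:
    ix *= value % elems
ix *= step - 5
ix *= elems % 37

factor = []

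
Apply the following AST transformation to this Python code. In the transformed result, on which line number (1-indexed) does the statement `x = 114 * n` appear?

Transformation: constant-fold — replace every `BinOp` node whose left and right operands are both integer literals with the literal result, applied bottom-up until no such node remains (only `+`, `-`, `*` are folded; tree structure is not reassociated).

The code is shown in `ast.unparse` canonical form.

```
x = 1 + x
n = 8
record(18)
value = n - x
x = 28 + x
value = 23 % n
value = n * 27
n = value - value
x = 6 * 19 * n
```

Transformed code:
x = 1 + x
n = 8
record(18)
value = n - x
x = 28 + x
value = 23 % n
value = n * 27
n = value - value
x = 114 * n

9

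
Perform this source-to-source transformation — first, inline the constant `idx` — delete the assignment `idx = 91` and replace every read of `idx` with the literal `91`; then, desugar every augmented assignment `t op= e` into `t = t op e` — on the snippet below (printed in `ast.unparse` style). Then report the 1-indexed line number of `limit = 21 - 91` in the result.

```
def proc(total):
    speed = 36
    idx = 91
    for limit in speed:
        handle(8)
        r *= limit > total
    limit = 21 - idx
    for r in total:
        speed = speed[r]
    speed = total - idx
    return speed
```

Transformed code:
def proc(total):
    speed = 36
    for limit in speed:
        handle(8)
        r = r * (limit > total)
    limit = 21 - 91
    for r in total:
        speed = speed[r]
    speed = total - 91
    return speed

6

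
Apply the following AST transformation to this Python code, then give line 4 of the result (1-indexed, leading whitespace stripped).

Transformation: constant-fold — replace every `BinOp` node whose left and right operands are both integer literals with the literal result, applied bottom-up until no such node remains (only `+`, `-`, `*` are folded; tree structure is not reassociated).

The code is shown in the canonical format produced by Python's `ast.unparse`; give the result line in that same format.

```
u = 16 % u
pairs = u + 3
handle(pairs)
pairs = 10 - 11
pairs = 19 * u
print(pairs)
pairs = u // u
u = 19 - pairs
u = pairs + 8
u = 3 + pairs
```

Transformed code:
u = 16 % u
pairs = u + 3
handle(pairs)
pairs = -1
pairs = 19 * u
print(pairs)
pairs = u // u
u = 19 - pairs
u = pairs + 8
u = 3 + pairs

pairs = -1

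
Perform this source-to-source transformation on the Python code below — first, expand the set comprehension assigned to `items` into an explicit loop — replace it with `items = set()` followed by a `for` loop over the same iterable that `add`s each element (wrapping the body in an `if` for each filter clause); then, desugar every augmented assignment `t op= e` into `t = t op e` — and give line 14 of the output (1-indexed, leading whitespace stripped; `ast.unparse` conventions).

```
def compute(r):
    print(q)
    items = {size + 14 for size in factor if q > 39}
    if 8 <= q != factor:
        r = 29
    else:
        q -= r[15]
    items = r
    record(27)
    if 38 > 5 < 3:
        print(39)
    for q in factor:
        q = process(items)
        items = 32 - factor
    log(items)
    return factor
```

Transformed code:
def compute(r):
    print(q)
    items = set()
    for size in factor:
        if q > 39:
            items.add(size + 14)
    if 8 <= q != factor:
        r = 29
    else:
        q = q - r[15]
    items = r
    record(27)
    if 38 > 5 < 3:
        print(39)
    for q in factor:
        q = process(items)
        items = 32 - factor
    log(items)
    return factor

print(39)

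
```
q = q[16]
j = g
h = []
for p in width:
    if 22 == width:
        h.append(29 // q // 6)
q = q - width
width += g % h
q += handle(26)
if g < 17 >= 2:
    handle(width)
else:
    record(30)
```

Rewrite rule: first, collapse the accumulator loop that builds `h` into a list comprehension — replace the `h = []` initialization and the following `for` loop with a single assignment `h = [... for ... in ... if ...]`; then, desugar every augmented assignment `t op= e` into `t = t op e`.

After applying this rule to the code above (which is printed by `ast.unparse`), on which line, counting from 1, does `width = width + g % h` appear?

Transformed code:
q = q[16]
j = g
h = [29 // q // 6 for p in width if 22 == width]
q = q - width
width = width + g % h
q = q + handle(26)
if g < 17 >= 2:
    handle(width)
else:
    record(30)

5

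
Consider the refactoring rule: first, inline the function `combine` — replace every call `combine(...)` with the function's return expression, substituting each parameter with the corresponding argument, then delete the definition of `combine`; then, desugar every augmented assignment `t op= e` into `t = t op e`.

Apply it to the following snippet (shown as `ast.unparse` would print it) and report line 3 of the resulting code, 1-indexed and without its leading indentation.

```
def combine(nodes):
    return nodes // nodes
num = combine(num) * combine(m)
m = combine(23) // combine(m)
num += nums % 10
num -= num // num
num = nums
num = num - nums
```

num = num + nums % 10

Transformed code:
num = num // num * (m // m)
m = 23 // 23 // (m // m)
num = num + nums % 10
num = num - num // num
num = nums
num = num - nums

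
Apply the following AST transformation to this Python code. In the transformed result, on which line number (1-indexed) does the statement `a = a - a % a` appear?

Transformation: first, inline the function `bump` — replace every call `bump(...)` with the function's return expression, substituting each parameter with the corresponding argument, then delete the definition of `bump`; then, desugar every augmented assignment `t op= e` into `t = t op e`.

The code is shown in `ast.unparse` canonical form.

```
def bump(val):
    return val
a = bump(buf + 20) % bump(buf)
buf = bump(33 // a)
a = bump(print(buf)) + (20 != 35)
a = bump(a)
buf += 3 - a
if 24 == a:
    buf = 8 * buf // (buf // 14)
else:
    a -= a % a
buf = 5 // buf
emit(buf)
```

9

Transformed code:
a = (buf + 20) % buf
buf = 33 // a
a = print(buf) + (20 != 35)
a = a
buf = buf + (3 - a)
if 24 == a:
    buf = 8 * buf // (buf // 14)
else:
    a = a - a % a
buf = 5 // buf
emit(buf)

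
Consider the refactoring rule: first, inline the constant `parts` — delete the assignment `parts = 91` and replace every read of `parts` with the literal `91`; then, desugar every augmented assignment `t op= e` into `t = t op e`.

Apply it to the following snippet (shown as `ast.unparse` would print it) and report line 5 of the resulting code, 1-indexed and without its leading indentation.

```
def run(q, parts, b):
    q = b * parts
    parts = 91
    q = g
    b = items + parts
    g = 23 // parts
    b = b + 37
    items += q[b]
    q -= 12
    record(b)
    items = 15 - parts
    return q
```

Transformed code:
def run(q, parts, b):
    q = b * 91
    q = g
    b = items + 91
    g = 23 // 91
    b = b + 37
    items = items + q[b]
    q = q - 12
    record(b)
    items = 15 - 91
    return q

g = 23 // 91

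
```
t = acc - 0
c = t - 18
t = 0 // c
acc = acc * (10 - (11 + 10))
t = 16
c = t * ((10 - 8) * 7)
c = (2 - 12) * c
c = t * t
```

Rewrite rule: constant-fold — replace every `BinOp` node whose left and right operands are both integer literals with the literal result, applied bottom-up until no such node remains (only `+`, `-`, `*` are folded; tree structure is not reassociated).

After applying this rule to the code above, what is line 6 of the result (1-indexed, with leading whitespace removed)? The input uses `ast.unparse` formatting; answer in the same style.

Transformed code:
t = acc - 0
c = t - 18
t = 0 // c
acc = acc * -11
t = 16
c = t * 14
c = -10 * c
c = t * t

c = t * 14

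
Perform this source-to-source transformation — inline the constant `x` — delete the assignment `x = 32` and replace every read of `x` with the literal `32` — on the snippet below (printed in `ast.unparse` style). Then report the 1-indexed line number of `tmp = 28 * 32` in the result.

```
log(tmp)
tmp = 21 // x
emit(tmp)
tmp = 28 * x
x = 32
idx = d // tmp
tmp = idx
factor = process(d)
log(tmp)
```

4

Transformed code:
log(tmp)
tmp = 21 // 32
emit(tmp)
tmp = 28 * 32
idx = d // tmp
tmp = idx
factor = process(d)
log(tmp)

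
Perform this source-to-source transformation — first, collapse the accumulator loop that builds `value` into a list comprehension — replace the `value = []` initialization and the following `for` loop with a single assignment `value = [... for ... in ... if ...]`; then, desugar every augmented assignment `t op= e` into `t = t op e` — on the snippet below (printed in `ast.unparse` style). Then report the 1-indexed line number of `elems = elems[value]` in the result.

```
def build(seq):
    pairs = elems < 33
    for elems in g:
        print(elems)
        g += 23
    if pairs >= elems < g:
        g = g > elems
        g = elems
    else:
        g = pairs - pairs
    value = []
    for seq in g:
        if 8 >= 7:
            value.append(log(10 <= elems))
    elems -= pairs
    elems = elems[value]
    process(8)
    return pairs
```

13

Transformed code:
def build(seq):
    pairs = elems < 33
    for elems in g:
        print(elems)
        g = g + 23
    if pairs >= elems < g:
        g = g > elems
        g = elems
    else:
        g = pairs - pairs
    value = [log(10 <= elems) for seq in g if 8 >= 7]
    elems = elems - pairs
    elems = elems[value]
    process(8)
    return pairs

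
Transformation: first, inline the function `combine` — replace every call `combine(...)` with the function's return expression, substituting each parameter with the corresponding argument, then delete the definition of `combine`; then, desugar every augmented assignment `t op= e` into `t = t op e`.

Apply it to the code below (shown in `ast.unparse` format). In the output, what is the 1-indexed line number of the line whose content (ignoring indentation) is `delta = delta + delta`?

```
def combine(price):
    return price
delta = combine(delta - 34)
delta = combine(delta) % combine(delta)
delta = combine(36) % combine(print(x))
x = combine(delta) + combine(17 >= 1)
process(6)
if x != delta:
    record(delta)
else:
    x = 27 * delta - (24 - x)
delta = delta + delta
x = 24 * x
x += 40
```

10

Transformed code:
delta = delta - 34
delta = delta % delta
delta = 36 % print(x)
x = delta + (17 >= 1)
process(6)
if x != delta:
    record(delta)
else:
    x = 27 * delta - (24 - x)
delta = delta + delta
x = 24 * x
x = x + 40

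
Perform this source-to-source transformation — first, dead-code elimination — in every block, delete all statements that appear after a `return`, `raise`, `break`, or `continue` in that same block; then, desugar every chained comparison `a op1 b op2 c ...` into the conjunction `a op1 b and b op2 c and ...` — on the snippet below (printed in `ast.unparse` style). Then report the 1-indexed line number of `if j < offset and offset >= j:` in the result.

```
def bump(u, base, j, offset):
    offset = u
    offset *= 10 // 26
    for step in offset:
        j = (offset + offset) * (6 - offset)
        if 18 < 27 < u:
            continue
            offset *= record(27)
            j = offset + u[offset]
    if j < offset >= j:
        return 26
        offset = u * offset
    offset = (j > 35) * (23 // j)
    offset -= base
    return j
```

8

Transformed code:
def bump(u, base, j, offset):
    offset = u
    offset *= 10 // 26
    for step in offset:
        j = (offset + offset) * (6 - offset)
        if 18 < 27 and 27 < u:
            continue
    if j < offset and offset >= j:
        return 26
    offset = (j > 35) * (23 // j)
    offset -= base
    return j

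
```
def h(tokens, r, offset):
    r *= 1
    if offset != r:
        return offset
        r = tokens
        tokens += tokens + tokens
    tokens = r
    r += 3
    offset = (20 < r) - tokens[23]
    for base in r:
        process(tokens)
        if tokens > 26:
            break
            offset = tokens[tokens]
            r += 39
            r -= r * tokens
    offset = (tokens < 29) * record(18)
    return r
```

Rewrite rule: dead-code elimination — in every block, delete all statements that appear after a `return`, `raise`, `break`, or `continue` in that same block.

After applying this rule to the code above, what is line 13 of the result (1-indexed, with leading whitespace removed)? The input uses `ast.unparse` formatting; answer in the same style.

Transformed code:
def h(tokens, r, offset):
    r *= 1
    if offset != r:
        return offset
    tokens = r
    r += 3
    offset = (20 < r) - tokens[23]
    for base in r:
        process(tokens)
        if tokens > 26:
            break
    offset = (tokens < 29) * record(18)
    return r

return r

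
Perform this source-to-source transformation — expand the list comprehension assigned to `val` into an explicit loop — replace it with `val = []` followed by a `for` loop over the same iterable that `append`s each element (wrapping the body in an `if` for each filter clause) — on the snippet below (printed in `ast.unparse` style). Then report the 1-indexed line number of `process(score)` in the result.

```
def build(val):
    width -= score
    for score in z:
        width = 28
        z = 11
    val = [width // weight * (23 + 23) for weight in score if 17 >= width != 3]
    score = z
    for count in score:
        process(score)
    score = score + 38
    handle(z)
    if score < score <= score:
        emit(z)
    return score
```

Transformed code:
def build(val):
    width -= score
    for score in z:
        width = 28
        z = 11
    val = []
    for weight in score:
        if 17 >= width != 3:
            val.append(width // weight * (23 + 23))
    score = z
    for count in score:
        process(score)
    score = score + 38
    handle(z)
    if score < score <= score:
        emit(z)
    return score

12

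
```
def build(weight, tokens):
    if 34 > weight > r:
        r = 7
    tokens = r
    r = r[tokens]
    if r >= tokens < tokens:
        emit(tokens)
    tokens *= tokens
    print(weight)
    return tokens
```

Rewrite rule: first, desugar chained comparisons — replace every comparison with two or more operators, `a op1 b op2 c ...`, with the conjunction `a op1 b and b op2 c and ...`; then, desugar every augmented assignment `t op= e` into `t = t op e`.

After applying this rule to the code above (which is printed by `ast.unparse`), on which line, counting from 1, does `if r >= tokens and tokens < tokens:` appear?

6

Transformed code:
def build(weight, tokens):
    if 34 > weight and weight > r:
        r = 7
    tokens = r
    r = r[tokens]
    if r >= tokens and tokens < tokens:
        emit(tokens)
    tokens = tokens * tokens
    print(weight)
    return tokens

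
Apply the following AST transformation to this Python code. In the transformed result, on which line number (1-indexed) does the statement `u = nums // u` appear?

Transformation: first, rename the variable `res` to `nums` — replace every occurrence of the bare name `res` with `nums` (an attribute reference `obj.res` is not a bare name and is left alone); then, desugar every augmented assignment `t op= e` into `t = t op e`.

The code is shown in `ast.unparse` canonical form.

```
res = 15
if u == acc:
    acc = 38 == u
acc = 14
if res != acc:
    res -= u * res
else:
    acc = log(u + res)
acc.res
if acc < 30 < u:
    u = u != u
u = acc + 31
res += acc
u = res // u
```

Transformed code:
nums = 15
if u == acc:
    acc = 38 == u
acc = 14
if nums != acc:
    nums = nums - u * nums
else:
    acc = log(u + nums)
acc.res
if acc < 30 < u:
    u = u != u
u = acc + 31
nums = nums + acc
u = nums // u

14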